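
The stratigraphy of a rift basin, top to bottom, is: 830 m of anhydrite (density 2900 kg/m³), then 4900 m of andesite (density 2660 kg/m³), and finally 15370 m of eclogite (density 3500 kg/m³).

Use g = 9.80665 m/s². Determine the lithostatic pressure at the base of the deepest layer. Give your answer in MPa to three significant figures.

anhydrite: 2900 kg/m³ × 9.80665 m/s² × 830 m = 2.360×10^7 Pa = 23.60 MPa
andesite: 2660 kg/m³ × 9.80665 m/s² × 4900 m = 1.278×10^8 Pa = 127.8 MPa
eclogite: 3500 kg/m³ × 9.80665 m/s² × 15370 m = 5.275×10^8 Pa = 527.5 MPa
Total = 23.60 + 127.8 + 527.5 = 678.97 MPa

679 MPa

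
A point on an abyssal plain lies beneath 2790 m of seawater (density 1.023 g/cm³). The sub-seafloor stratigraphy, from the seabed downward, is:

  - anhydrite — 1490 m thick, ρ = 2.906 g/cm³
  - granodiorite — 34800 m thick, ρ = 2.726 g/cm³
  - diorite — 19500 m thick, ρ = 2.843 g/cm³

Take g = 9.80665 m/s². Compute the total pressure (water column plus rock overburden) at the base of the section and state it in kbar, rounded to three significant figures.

seawater: 1023 kg/m³ × 9.80665 m/s² × 2790 m = 2.799×10^7 Pa = 0.2799 kbar
anhydrite: 2906 kg/m³ × 9.80665 m/s² × 1490 m = 4.246×10^7 Pa = 0.4246 kbar
granodiorite: 2726 kg/m³ × 9.80665 m/s² × 34800 m = 9.303×10^8 Pa = 9.303 kbar
diorite: 2843 kg/m³ × 9.80665 m/s² × 19500 m = 5.437×10^8 Pa = 5.437 kbar
Total = 0.2799 + 0.4246 + 9.303 + 5.437 = 15.444 kbar

15.4 kbar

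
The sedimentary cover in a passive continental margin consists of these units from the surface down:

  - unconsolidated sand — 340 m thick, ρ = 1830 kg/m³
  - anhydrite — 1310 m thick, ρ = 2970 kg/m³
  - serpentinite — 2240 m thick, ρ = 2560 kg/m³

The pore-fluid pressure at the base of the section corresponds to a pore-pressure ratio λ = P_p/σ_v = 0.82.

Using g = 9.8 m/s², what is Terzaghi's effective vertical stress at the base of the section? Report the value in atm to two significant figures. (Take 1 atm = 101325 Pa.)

180 atm

Overburden (lithostatic) stress σ_v:
unconsolidated sand: 1830 kg/m³ × 9.8 m/s² × 340 m = 6.098×10^6 Pa = 6.098 MPa
anhydrite: 2970 kg/m³ × 9.8 m/s² × 1310 m = 3.813×10^7 Pa = 38.13 MPa
serpentinite: 2560 kg/m³ × 9.8 m/s² × 2240 m = 5.620×10^7 Pa = 56.20 MPa
Total = 6.098 + 38.13 + 56.20 = 100.42 MPa
Pore pressure P_p = λ·σ_v = 0.82 × 100.4 MPa = 82.35 MPa
Effective stress σ' = σ_v − P_p = 100.4 − 82.35 = 18.076 MPa = 178.40 atm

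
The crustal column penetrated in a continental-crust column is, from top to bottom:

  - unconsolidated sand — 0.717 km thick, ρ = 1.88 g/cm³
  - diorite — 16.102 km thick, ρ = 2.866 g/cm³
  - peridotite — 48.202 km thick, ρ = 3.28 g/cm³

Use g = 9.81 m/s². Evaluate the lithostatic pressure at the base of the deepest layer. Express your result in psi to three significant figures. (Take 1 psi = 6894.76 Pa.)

unconsolidated sand: 1880 kg/m³ × 9.81 m/s² × 717 m = 1.322×10^7 Pa = 1918 psi
diorite: 2866 kg/m³ × 9.81 m/s² × 16102 m = 4.527×10^8 Pa = 65661 psi
peridotite: 3280 kg/m³ × 9.81 m/s² × 48202 m = 1.551×10^9 Pa = 2.250×10^5 psi
Total = 1918 + 65661 + 2.250×10^5 = 2.9253×10^5 psi

293000 psi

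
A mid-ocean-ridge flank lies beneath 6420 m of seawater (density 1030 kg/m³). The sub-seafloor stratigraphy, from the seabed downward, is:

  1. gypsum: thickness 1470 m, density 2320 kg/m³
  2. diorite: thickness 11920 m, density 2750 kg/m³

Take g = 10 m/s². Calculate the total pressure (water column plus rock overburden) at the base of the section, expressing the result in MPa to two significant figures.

seawater: 1030 kg/m³ × 10 m/s² × 6420 m = 6.613×10^7 Pa = 66.13 MPa
gypsum: 2320 kg/m³ × 10 m/s² × 1470 m = 3.410×10^7 Pa = 34.10 MPa
diorite: 2750 kg/m³ × 10 m/s² × 11920 m = 3.278×10^8 Pa = 327.8 MPa
Total = 66.13 + 34.10 + 327.8 = 428.03 MPa

430 MPa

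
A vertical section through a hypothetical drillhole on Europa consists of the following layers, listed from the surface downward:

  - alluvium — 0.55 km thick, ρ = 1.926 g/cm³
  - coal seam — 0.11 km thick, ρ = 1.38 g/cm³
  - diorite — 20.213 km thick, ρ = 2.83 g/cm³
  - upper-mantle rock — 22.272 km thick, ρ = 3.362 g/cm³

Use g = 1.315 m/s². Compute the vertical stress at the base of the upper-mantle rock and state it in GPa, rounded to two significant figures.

alluvium: 1926 kg/m³ × 1.315 m/s² × 550 m = 1.393×10^6 Pa = 1.393×10^-3 GPa
coal seam: 1380 kg/m³ × 1.315 m/s² × 110 m = 1.996×10^5 Pa = 1.996×10^-4 GPa
diorite: 2830 kg/m³ × 1.315 m/s² × 20213 m = 7.522×10^7 Pa = 0.07522 GPa
upper-mantle rock: 3362 kg/m³ × 1.315 m/s² × 22272 m = 9.847×10^7 Pa = 0.09847 GPa
Total = 1.393×10^-3 + 1.996×10^-4 + 0.07522 + 0.09847 = 0.17528 GPa

0.18 GPa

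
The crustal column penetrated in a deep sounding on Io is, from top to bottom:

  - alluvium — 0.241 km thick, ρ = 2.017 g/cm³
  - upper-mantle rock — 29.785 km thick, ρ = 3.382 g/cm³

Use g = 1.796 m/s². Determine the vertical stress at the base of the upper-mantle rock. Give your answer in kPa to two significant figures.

180000 kPa

alluvium: 2017 kg/m³ × 1.796 m/s² × 241 m = 8.730×10^5 Pa = 873.0 kPa
upper-mantle rock: 3382 kg/m³ × 1.796 m/s² × 29785 m = 1.809×10^8 Pa = 1.809×10^5 kPa
Total = 873.0 + 1.809×10^5 = 1.8179×10^5 kPa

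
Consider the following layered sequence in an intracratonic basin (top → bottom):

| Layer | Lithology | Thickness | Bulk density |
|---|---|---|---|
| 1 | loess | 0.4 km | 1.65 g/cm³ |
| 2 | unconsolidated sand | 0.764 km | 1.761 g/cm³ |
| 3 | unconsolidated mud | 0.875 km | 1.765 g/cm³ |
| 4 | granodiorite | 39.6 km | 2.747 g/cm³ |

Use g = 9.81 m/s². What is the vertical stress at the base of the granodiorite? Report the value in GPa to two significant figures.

1.1 GPa

loess: 1650 kg/m³ × 9.81 m/s² × 400 m = 6.475×10^6 Pa = 6.475×10^-3 GPa
unconsolidated sand: 1761 kg/m³ × 9.81 m/s² × 764 m = 1.320×10^7 Pa = 0.01320 GPa
unconsolidated mud: 1765 kg/m³ × 9.81 m/s² × 875 m = 1.515×10^7 Pa = 0.01515 GPa
granodiorite: 2747 kg/m³ × 9.81 m/s² × 39600 m = 1.067×10^9 Pa = 1.067 GPa
Total = 6.475×10^-3 + 0.01320 + 0.01515 + 1.067 = 1.1020 GPa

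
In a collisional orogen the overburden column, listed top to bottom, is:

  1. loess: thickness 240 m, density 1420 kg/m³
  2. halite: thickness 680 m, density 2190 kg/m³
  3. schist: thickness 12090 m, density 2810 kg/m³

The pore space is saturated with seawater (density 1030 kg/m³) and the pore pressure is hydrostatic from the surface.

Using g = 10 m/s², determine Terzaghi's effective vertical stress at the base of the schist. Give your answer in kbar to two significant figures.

Overburden (lithostatic) stress σ_v:
loess: 1420 kg/m³ × 10 m/s² × 240 m = 3.408×10^6 Pa = 3.408 MPa
halite: 2190 kg/m³ × 10 m/s² × 680 m = 1.489×10^7 Pa = 14.89 MPa
schist: 2810 kg/m³ × 10 m/s² × 12090 m = 3.397×10^8 Pa = 339.7 MPa
Total = 3.408 + 14.89 + 339.7 = 358.03 MPa
Pore pressure P_p = 1030 kg/m³ × 10 m/s² × 13010 m = 1.340×10^8 Pa = 134.0 MPa
Effective stress σ' = σ_v − P_p = 358.0 − 134.0 = 224.03 MPa = 2.2403 kbar

2.2 kbar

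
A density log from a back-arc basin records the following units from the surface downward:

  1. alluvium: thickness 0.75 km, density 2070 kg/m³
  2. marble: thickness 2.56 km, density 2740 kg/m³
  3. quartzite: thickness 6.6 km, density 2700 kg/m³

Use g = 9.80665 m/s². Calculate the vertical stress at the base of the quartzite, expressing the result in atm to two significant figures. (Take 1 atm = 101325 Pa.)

2600 atm

alluvium: 2070 kg/m³ × 9.80665 m/s² × 750 m = 1.522×10^7 Pa = 150.3 atm
marble: 2740 kg/m³ × 9.80665 m/s² × 2560 m = 6.879×10^7 Pa = 678.9 atm
quartzite: 2700 kg/m³ × 9.80665 m/s² × 6600 m = 1.748×10^8 Pa = 1725 atm
Total = 150.3 + 678.9 + 1725 = 2553.8 atm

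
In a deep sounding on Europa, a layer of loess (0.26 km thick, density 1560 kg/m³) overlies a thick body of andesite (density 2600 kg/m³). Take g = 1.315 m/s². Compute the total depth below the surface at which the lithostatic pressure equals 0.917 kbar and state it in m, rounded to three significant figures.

Pressure at base of upper layers: 1560×1.315×260 = 5.334×10^5 Pa = 5.334×10^-3 kbar
Remaining pressure to be supplied by andesite: 9.170×10^7 − 5.334×10^5 = 9.117×10^7 Pa
Additional depth in andesite = 9.117×10^7 Pa / (2600 kg/m³ × 1.315 m/s²) = 26665 m
Total depth = 260 m + 26665 m = 26925 m

26900 m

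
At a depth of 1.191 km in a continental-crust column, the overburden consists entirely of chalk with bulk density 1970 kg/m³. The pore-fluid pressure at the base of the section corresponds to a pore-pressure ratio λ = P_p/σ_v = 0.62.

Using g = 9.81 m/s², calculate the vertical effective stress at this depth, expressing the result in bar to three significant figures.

Overburden (lithostatic) stress σ_v:
chalk: 1970 kg/m³ × 9.81 m/s² × 1191 m = 2.302×10^7 Pa = 23.02 MPa
Pore pressure P_p = λ·σ_v = 0.62 × 23.02 MPa = 14.27 MPa
Effective stress σ' = σ_v − P_p = 23.02 − 14.27 = 8.7464 MPa = 87.464 bar

87.5 bar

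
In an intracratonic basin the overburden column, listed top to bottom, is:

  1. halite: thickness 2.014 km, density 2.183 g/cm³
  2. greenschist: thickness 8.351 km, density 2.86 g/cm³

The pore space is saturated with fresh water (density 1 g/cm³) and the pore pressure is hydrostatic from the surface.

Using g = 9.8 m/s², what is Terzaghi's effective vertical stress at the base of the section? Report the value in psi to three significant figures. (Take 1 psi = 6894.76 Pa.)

25500 psi

Overburden (lithostatic) stress σ_v:
halite: 2183 kg/m³ × 9.8 m/s² × 2014 m = 4.309×10^7 Pa = 43.09 MPa
greenschist: 2860 kg/m³ × 9.8 m/s² × 8351 m = 2.341×10^8 Pa = 234.1 MPa
Total = 43.09 + 234.1 = 277.15 MPa
Pore pressure P_p = 1000 kg/m³ × 9.8 m/s² × 10365 m = 1.016×10^8 Pa = 101.6 MPa
Effective stress σ' = σ_v − P_p = 277.1 − 101.6 = 175.57 MPa = 25464 psi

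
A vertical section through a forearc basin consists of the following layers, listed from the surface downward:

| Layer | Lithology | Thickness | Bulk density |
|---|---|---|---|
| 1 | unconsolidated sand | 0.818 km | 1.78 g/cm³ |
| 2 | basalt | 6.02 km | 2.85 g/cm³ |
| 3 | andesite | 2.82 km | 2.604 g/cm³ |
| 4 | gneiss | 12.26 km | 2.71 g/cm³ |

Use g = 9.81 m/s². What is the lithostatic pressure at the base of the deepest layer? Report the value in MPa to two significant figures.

580 MPa

unconsolidated sand: 1780 kg/m³ × 9.81 m/s² × 818 m = 1.428×10^7 Pa = 14.28 MPa
basalt: 2850 kg/m³ × 9.81 m/s² × 6020 m = 1.683×10^8 Pa = 168.3 MPa
andesite: 2604 kg/m³ × 9.81 m/s² × 2820 m = 7.204×10^7 Pa = 72.04 MPa
gneiss: 2710 kg/m³ × 9.81 m/s² × 12260 m = 3.259×10^8 Pa = 325.9 MPa
Total = 14.28 + 168.3 + 72.04 + 325.9 = 580.56 MPa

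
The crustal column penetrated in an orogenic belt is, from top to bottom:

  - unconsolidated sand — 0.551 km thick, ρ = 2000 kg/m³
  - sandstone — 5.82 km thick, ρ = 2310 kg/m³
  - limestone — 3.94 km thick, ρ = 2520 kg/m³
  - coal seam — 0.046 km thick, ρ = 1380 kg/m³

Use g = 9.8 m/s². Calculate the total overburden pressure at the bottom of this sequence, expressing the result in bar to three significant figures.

2400 bar

unconsolidated sand: 2000 kg/m³ × 9.8 m/s² × 551 m = 1.080×10^7 Pa = 108.0 bar
sandstone: 2310 kg/m³ × 9.8 m/s² × 5820 m = 1.318×10^8 Pa = 1318 bar
limestone: 2520 kg/m³ × 9.8 m/s² × 3940 m = 9.730×10^7 Pa = 973.0 bar
coal seam: 1380 kg/m³ × 9.8 m/s² × 46 m = 6.221×10^5 Pa = 6.221 bar
Total = 108.0 + 1318 + 973.0 + 6.221 = 2404.8 bar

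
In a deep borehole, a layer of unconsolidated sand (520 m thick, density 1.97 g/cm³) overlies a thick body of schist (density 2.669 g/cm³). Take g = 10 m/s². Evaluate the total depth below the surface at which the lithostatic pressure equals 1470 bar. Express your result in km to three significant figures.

5.64 km

Pressure at base of upper layers: 1970×10×520 = 1.024×10^7 Pa = 102.4 bar
Remaining pressure to be supplied by schist: 1.470×10^8 − 1.024×10^7 = 1.368×10^8 Pa
Additional depth in schist = 1.368×10^8 Pa / (2669 kg/m³ × 10 m/s²) = 5123.9 m
Total depth = 520 m + 5123.9 m = 5643.9 m
= 5.6439 km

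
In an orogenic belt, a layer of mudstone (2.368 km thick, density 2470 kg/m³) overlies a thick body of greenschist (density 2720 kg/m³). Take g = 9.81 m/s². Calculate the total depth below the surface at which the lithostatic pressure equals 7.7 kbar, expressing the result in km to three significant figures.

Pressure at base of upper layers: 2470×9.81×2368 = 5.738×10^7 Pa = 0.5738 kbar
Remaining pressure to be supplied by greenschist: 7.700×10^8 − 5.738×10^7 = 7.126×10^8 Pa
Additional depth in greenschist = 7.126×10^8 Pa / (2720 kg/m³ × 9.81 m/s²) = 26707 m
Total depth = 2368 m + 26707 m = 29075 m
= 29.075 km

29.1 km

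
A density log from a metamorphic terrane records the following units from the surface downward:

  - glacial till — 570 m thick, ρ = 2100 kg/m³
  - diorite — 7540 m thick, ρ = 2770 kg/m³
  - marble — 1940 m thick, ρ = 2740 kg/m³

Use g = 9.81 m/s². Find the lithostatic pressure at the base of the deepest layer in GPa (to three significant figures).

glacial till: 2100 kg/m³ × 9.81 m/s² × 570 m = 1.174×10^7 Pa = 0.01174 GPa
diorite: 2770 kg/m³ × 9.81 m/s² × 7540 m = 2.049×10^8 Pa = 0.2049 GPa
marble: 2740 kg/m³ × 9.81 m/s² × 1940 m = 5.215×10^7 Pa = 0.05215 GPa
Total = 0.01174 + 0.2049 + 0.05215 = 0.26878 GPa

0.269 GPa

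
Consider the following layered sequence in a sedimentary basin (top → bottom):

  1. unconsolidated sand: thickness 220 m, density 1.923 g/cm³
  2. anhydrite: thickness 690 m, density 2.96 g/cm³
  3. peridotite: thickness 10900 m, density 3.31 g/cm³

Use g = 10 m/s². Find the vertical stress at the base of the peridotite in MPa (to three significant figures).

unconsolidated sand: 1923 kg/m³ × 10 m/s² × 220 m = 4.231×10^6 Pa = 4.231 MPa
anhydrite: 2960 kg/m³ × 10 m/s² × 690 m = 2.042×10^7 Pa = 20.42 MPa
peridotite: 3310 kg/m³ × 10 m/s² × 10900 m = 3.608×10^8 Pa = 360.8 MPa
Total = 4.231 + 20.42 + 360.8 = 385.44 MPa

385 MPa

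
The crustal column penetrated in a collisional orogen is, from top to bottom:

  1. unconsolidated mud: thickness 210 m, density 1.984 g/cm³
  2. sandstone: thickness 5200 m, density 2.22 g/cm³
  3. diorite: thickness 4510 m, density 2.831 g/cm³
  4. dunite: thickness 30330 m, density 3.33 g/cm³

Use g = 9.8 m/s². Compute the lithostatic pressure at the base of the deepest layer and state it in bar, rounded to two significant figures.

unconsolidated mud: 1984 kg/m³ × 9.8 m/s² × 210 m = 4.083×10^6 Pa = 40.83 bar
sandstone: 2220 kg/m³ × 9.8 m/s² × 5200 m = 1.131×10^8 Pa = 1131 bar
diorite: 2831 kg/m³ × 9.8 m/s² × 4510 m = 1.251×10^8 Pa = 1251 bar
dunite: 3330 kg/m³ × 9.8 m/s² × 30330 m = 9.898×10^8 Pa = 9898 bar
Total = 40.83 + 1131 + 1251 + 9898 = 12321 bar

12000 bar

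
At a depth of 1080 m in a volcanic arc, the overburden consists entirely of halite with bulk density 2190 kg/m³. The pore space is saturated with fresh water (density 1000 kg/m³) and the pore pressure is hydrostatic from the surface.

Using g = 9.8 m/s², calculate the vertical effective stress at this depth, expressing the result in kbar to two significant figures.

Overburden (lithostatic) stress σ_v:
halite: 2190 kg/m³ × 9.8 m/s² × 1080 m = 2.318×10^7 Pa = 23.18 MPa
Pore pressure P_p = 1000 kg/m³ × 9.8 m/s² × 1080 m = 1.058×10^7 Pa = 10.58 MPa
Effective stress σ' = σ_v − P_p = 23.18 − 10.58 = 12.595 MPa = 0.12595 kbar

0.13 kbar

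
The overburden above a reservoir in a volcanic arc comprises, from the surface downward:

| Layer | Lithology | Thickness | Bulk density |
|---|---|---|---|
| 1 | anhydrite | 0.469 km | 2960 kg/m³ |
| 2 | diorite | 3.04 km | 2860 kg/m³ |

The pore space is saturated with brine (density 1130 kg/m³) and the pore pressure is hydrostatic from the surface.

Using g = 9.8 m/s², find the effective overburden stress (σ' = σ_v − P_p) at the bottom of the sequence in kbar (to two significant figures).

Overburden (lithostatic) stress σ_v:
anhydrite: 2960 kg/m³ × 9.8 m/s² × 469 m = 1.360×10^7 Pa = 13.60 MPa
diorite: 2860 kg/m³ × 9.8 m/s² × 3040 m = 8.521×10^7 Pa = 85.21 MPa
Total = 13.60 + 85.21 = 98.810 MPa
Pore pressure P_p = 1130 kg/m³ × 9.8 m/s² × 3509 m = 3.886×10^7 Pa = 38.86 MPa
Effective stress σ' = σ_v − P_p = 98.81 − 38.86 = 59.951 MPa = 0.59951 kbar

0.60 kbar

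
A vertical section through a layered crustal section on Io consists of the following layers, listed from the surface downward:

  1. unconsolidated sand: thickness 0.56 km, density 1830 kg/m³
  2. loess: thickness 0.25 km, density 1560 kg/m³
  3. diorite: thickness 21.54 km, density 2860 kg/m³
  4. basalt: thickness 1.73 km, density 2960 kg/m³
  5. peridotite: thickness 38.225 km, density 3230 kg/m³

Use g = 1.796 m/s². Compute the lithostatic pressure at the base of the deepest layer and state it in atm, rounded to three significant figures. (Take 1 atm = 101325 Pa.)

3400 atm

unconsolidated sand: 1830 kg/m³ × 1.796 m/s² × 560 m = 1.841×10^6 Pa = 18.16 atm
loess: 1560 kg/m³ × 1.796 m/s² × 250 m = 7.004×10^5 Pa = 6.913 atm
diorite: 2860 kg/m³ × 1.796 m/s² × 21540 m = 1.106×10^8 Pa = 1092 atm
basalt: 2960 kg/m³ × 1.796 m/s² × 1730 m = 9.197×10^6 Pa = 90.77 atm
peridotite: 3230 kg/m³ × 1.796 m/s² × 38225 m = 2.217×10^8 Pa = 2188 atm
Total = 18.16 + 6.913 + 1092 + 90.77 + 2188 = 3396.3 atm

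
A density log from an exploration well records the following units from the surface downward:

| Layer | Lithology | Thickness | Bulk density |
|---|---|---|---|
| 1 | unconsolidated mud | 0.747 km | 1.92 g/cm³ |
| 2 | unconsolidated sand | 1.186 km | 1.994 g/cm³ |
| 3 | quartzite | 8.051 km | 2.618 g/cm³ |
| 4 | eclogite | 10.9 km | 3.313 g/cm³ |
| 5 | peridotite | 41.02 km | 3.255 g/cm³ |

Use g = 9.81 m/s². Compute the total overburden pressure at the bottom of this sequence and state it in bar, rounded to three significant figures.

unconsolidated mud: 1920 kg/m³ × 9.81 m/s² × 747 m = 1.407×10^7 Pa = 140.7 bar
unconsolidated sand: 1994 kg/m³ × 9.81 m/s² × 1186 m = 2.320×10^7 Pa = 232.0 bar
quartzite: 2618 kg/m³ × 9.81 m/s² × 8051 m = 2.068×10^8 Pa = 2068 bar
eclogite: 3313 kg/m³ × 9.81 m/s² × 10900 m = 3.543×10^8 Pa = 3543 bar
peridotite: 3255 kg/m³ × 9.81 m/s² × 41020 m = 1.310×10^9 Pa = 13098 bar
Total = 140.7 + 232.0 + 2068 + 3543 + 13098 = 19081 bar

19100 bar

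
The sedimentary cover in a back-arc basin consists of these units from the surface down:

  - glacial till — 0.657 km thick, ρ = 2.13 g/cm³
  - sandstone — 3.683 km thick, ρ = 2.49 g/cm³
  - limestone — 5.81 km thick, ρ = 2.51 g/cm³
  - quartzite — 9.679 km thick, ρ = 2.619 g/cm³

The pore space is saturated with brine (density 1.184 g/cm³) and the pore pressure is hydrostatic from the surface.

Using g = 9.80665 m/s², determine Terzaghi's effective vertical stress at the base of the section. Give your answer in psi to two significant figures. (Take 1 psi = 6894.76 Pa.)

Overburden (lithostatic) stress σ_v:
glacial till: 2130 kg/m³ × 9.80665 m/s² × 657 m = 1.372×10^7 Pa = 13.72 MPa
sandstone: 2490 kg/m³ × 9.80665 m/s² × 3683 m = 8.993×10^7 Pa = 89.93 MPa
limestone: 2510 kg/m³ × 9.80665 m/s² × 5810 m = 1.430×10^8 Pa = 143.0 MPa
quartzite: 2619 kg/m³ × 9.80665 m/s² × 9679 m = 2.486×10^8 Pa = 248.6 MPa
Total = 13.72 + 89.93 + 143.0 + 248.6 = 495.26 MPa
Pore pressure P_p = 1184 kg/m³ × 9.80665 m/s² × 19829 m = 2.302×10^8 Pa = 230.2 MPa
Effective stress σ' = σ_v − P_p = 495.3 − 230.2 = 265.02 MPa = 38439 psi

38000 psi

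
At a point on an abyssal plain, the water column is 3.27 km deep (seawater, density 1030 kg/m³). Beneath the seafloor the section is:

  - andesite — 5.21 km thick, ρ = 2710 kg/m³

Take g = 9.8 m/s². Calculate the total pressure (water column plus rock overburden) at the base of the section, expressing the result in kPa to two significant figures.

170000 kPa

seawater: 1030 kg/m³ × 9.8 m/s² × 3270 m = 3.301×10^7 Pa = 33007 kPa
andesite: 2710 kg/m³ × 9.8 m/s² × 5210 m = 1.384×10^8 Pa = 1.384×10^5 kPa
Total = 33007 + 1.384×10^5 = 1.7137×10^5 kPa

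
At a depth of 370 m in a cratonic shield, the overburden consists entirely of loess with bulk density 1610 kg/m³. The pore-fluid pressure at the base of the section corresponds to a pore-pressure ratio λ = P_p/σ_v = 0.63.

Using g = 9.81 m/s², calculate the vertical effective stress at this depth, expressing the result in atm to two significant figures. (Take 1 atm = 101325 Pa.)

21 atm

Overburden (lithostatic) stress σ_v:
loess: 1610 kg/m³ × 9.81 m/s² × 370 m = 5.844×10^6 Pa = 5.844 MPa
Pore pressure P_p = λ·σ_v = 0.63 × 5.844 MPa = 3.682 MPa
Effective stress σ' = σ_v − P_p = 5.844 − 3.682 = 2.1622 MPa = 21.339 atm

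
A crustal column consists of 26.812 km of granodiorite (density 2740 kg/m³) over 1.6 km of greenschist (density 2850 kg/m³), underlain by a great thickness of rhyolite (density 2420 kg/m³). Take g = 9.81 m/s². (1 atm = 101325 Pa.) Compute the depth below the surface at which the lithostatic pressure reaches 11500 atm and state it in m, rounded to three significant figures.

45300 m

Pressure at base of upper layers: 2740×9.81×26812 + 2850×9.81×1600 = 7.654×10^8 Pa = 7554 atm
Remaining pressure to be supplied by rhyolite: 1.165×10^9 − 7.654×10^8 = 3.998×10^8 Pa
Additional depth in rhyolite = 3.998×10^8 Pa / (2420 kg/m³ × 9.81 m/s²) = 16841 m
Total depth = 28412 m + 16841 m = 45253 m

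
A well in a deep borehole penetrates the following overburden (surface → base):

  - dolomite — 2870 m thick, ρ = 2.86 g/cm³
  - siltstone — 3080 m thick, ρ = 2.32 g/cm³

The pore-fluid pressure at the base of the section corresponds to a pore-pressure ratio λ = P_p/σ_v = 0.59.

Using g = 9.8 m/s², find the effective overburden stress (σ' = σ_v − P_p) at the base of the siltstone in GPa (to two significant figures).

0.062 GPa

Overburden (lithostatic) stress σ_v:
dolomite: 2860 kg/m³ × 9.8 m/s² × 2870 m = 8.044×10^7 Pa = 80.44 MPa
siltstone: 2320 kg/m³ × 9.8 m/s² × 3080 m = 7.003×10^7 Pa = 70.03 MPa
Total = 80.44 + 70.03 = 150.47 MPa
Pore pressure P_p = λ·σ_v = 0.59 × 150.5 MPa = 88.78 MPa
Effective stress σ' = σ_v − P_p = 150.5 − 88.78 = 61.692 MPa = 0.061692 GPa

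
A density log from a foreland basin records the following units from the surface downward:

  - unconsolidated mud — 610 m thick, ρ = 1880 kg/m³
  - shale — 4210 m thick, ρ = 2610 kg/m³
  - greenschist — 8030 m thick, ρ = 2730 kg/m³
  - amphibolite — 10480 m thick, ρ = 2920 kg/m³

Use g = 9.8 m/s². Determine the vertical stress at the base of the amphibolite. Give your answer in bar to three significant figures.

unconsolidated mud: 1880 kg/m³ × 9.8 m/s² × 610 m = 1.124×10^7 Pa = 112.4 bar
shale: 2610 kg/m³ × 9.8 m/s² × 4210 m = 1.077×10^8 Pa = 1077 bar
greenschist: 2730 kg/m³ × 9.8 m/s² × 8030 m = 2.148×10^8 Pa = 2148 bar
amphibolite: 2920 kg/m³ × 9.8 m/s² × 10480 m = 2.999×10^8 Pa = 2999 bar
Total = 112.4 + 1077 + 2148 + 2999 = 6336.5 bar

6340 bar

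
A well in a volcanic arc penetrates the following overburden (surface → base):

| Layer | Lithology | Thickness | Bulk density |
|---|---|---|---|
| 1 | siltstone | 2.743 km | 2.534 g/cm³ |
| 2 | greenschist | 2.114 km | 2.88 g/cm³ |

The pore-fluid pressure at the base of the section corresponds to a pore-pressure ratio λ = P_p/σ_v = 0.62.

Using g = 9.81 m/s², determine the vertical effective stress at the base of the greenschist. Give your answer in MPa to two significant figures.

Overburden (lithostatic) stress σ_v:
siltstone: 2534 kg/m³ × 9.81 m/s² × 2743 m = 6.819×10^7 Pa = 68.19 MPa
greenschist: 2880 kg/m³ × 9.81 m/s² × 2114 m = 5.973×10^7 Pa = 59.73 MPa
Total = 68.19 + 59.73 = 127.91 MPa
Pore pressure P_p = λ·σ_v = 0.62 × 127.9 MPa = 79.31 MPa
Effective stress σ' = σ_v − P_p = 127.9 − 79.31 = 48.607 MPa

49 MPa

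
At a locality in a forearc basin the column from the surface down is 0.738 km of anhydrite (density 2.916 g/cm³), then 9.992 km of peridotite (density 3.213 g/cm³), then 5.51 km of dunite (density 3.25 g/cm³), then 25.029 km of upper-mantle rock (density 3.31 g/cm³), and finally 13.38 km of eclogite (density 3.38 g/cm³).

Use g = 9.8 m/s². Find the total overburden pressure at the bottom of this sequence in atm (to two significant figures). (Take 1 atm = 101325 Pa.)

17000 atm

anhydrite: 2916 kg/m³ × 9.8 m/s² × 738 m = 2.109×10^7 Pa = 208.1 atm
peridotite: 3213 kg/m³ × 9.8 m/s² × 9992 m = 3.146×10^8 Pa = 3105 atm
dunite: 3250 kg/m³ × 9.8 m/s² × 5510 m = 1.755×10^8 Pa = 1732 atm
upper-mantle rock: 3310 kg/m³ × 9.8 m/s² × 25029 m = 8.119×10^8 Pa = 8013 atm
eclogite: 3380 kg/m³ × 9.8 m/s² × 13380 m = 4.432×10^8 Pa = 4374 atm
Total = 208.1 + 3105 + 1732 + 8013 + 4374 = 17432 atm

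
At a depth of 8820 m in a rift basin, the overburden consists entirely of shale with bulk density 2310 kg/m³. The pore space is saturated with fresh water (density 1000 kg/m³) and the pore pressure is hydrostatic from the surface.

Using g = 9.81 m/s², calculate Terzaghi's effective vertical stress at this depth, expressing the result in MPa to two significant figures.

Overburden (lithostatic) stress σ_v:
shale: 2310 kg/m³ × 9.81 m/s² × 8820 m = 1.999×10^8 Pa = 199.9 MPa
Pore pressure P_p = 1000 kg/m³ × 9.81 m/s² × 8820 m = 8.652×10^7 Pa = 86.52 MPa
Effective stress σ' = σ_v − P_p = 199.9 − 86.52 = 113.35 MPa

110 MPa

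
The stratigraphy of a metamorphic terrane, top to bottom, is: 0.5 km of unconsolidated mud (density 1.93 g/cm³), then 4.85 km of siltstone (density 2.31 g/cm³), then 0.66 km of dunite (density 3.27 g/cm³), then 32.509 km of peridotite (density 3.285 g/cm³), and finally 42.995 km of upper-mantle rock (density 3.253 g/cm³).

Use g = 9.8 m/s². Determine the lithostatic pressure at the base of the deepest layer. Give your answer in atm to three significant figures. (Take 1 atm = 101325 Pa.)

unconsolidated mud: 1930 kg/m³ × 9.8 m/s² × 500 m = 9.457×10^6 Pa = 93.33 atm
siltstone: 2310 kg/m³ × 9.8 m/s² × 4850 m = 1.098×10^8 Pa = 1084 atm
dunite: 3270 kg/m³ × 9.8 m/s² × 660 m = 2.115×10^7 Pa = 208.7 atm
peridotite: 3285 kg/m³ × 9.8 m/s² × 32509 m = 1.047×10^9 Pa = 10329 atm
upper-mantle rock: 3253 kg/m³ × 9.8 m/s² × 42995 m = 1.371×10^9 Pa = 13527 atm
Total = 93.33 + 1084 + 208.7 + 10329 + 13527 = 25242 atm

25200 atm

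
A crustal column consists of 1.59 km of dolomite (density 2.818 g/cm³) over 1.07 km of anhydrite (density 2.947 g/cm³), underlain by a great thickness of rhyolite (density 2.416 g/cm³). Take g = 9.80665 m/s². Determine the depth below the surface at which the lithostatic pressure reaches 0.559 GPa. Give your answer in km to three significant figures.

23.1 km

Pressure at base of upper layers: 2818×9.80665×1590 + 2947×9.80665×1070 = 7.486×10^7 Pa = 0.07486 GPa
Remaining pressure to be supplied by rhyolite: 5.590×10^8 − 7.486×10^7 = 4.841×10^8 Pa
Additional depth in rhyolite = 4.841×10^8 Pa / (2416 kg/m³ × 9.80665 m/s²) = 20434 m
Total depth = 2660 m + 20434 m = 23094 m
= 23.094 km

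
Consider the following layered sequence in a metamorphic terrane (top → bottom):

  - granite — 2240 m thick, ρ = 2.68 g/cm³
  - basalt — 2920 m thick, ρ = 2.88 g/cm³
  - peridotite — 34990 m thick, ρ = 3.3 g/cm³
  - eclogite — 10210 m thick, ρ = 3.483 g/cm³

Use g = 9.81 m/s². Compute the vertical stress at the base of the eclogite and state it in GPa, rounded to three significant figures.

1.62 GPa

granite: 2680 kg/m³ × 9.81 m/s² × 2240 m = 5.889×10^7 Pa = 0.05889 GPa
basalt: 2880 kg/m³ × 9.81 m/s² × 2920 m = 8.250×10^7 Pa = 0.08250 GPa
peridotite: 3300 kg/m³ × 9.81 m/s² × 34990 m = 1.133×10^9 Pa = 1.133 GPa
eclogite: 3483 kg/m³ × 9.81 m/s² × 10210 m = 3.489×10^8 Pa = 0.3489 GPa
Total = 0.05889 + 0.08250 + 1.133 + 0.3489 = 1.6230 GPa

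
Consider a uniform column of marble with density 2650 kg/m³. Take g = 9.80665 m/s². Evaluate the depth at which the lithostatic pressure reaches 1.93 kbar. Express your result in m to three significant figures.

7430 m

h = P/(ρg) = 1.93 kbar / (2650 kg/m³ × 9.80665 m/s²) = 1.930×10^8 Pa / 25988 Pa/m = 7426.6 m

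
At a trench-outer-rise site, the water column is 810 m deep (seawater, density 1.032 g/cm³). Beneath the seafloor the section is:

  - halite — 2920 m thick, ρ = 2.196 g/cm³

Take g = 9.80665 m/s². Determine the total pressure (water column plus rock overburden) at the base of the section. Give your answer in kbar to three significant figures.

seawater: 1032 kg/m³ × 9.80665 m/s² × 810 m = 8.198×10^6 Pa = 0.08198 kbar
halite: 2196 kg/m³ × 9.80665 m/s² × 2920 m = 6.288×10^7 Pa = 0.6288 kbar
Total = 0.08198 + 0.6288 = 0.71081 kbar

0.711 kbar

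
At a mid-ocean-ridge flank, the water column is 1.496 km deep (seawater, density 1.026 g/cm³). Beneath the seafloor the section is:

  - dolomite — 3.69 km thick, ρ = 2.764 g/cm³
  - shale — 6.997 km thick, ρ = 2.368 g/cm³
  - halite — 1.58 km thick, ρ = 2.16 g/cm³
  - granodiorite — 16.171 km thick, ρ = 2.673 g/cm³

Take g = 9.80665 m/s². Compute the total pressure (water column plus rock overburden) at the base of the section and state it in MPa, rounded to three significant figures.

735 MPa

seawater: 1026 kg/m³ × 9.80665 m/s² × 1496 m = 1.505×10^7 Pa = 15.05 MPa
dolomite: 2764 kg/m³ × 9.80665 m/s² × 3690 m = 1.000×10^8 Pa = 100.0 MPa
shale: 2368 kg/m³ × 9.80665 m/s² × 6997 m = 1.625×10^8 Pa = 162.5 MPa
halite: 2160 kg/m³ × 9.80665 m/s² × 1580 m = 3.347×10^7 Pa = 33.47 MPa
granodiorite: 2673 kg/m³ × 9.80665 m/s² × 16171 m = 4.239×10^8 Pa = 423.9 MPa
Total = 15.05 + 100.0 + 162.5 + 33.47 + 423.9 = 734.92 MPa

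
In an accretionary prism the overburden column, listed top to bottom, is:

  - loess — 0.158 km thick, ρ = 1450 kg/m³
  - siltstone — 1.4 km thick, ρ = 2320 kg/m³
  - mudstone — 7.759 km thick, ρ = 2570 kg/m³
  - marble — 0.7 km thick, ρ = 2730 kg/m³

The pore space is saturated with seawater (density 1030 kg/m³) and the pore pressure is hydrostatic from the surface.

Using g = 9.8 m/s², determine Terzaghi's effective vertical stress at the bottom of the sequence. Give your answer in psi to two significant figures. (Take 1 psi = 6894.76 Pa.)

Overburden (lithostatic) stress σ_v:
loess: 1450 kg/m³ × 9.8 m/s² × 158 m = 2.245×10^6 Pa = 2.245 MPa
siltstone: 2320 kg/m³ × 9.8 m/s² × 1400 m = 3.183×10^7 Pa = 31.83 MPa
mudstone: 2570 kg/m³ × 9.8 m/s² × 7759 m = 1.954×10^8 Pa = 195.4 MPa
marble: 2730 kg/m³ × 9.8 m/s² × 700 m = 1.873×10^7 Pa = 18.73 MPa
Total = 2.245 + 31.83 + 195.4 + 18.73 = 248.22 MPa
Pore pressure P_p = 1030 kg/m³ × 9.8 m/s² × 10017 m = 1.011×10^8 Pa = 101.1 MPa
Effective stress σ' = σ_v − P_p = 248.2 − 101.1 = 147.11 MPa = 21336 psi

21000 psi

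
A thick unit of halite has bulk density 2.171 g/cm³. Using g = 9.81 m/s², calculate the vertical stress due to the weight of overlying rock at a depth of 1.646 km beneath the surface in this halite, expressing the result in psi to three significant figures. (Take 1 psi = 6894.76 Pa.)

halite: 2171 kg/m³ × 9.81 m/s² × 1646 m = 3.506×10^7 Pa = 5084 psi

5080 psi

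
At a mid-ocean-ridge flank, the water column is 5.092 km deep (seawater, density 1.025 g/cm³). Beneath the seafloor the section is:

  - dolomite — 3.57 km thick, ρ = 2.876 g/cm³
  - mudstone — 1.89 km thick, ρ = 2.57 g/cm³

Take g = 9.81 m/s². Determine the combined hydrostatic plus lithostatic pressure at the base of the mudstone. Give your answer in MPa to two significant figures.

seawater: 1025 kg/m³ × 9.81 m/s² × 5092 m = 5.120×10^7 Pa = 51.20 MPa
dolomite: 2876 kg/m³ × 9.81 m/s² × 3570 m = 1.007×10^8 Pa = 100.7 MPa
mudstone: 2570 kg/m³ × 9.81 m/s² × 1890 m = 4.765×10^7 Pa = 47.65 MPa
Total = 51.20 + 100.7 + 47.65 = 199.57 MPa

200 MPa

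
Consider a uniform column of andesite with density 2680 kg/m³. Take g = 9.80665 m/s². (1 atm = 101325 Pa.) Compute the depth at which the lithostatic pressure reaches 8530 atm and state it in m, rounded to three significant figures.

h = P/(ρg) = 8530 atm / (2680 kg/m³ × 9.80665 m/s²) = 8.643×10^8 Pa / 26282 Pa/m = 32886 m

32900 m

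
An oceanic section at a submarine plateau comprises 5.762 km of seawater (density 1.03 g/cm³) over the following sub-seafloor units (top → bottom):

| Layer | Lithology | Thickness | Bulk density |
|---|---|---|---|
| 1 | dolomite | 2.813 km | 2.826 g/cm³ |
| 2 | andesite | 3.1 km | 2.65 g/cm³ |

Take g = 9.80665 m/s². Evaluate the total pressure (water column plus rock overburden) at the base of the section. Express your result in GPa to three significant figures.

seawater: 1030 kg/m³ × 9.80665 m/s² × 5762 m = 5.820×10^7 Pa = 0.05820 GPa
dolomite: 2826 kg/m³ × 9.80665 m/s² × 2813 m = 7.796×10^7 Pa = 0.07796 GPa
andesite: 2650 kg/m³ × 9.80665 m/s² × 3100 m = 8.056×10^7 Pa = 0.08056 GPa
Total = 0.05820 + 0.07796 + 0.08056 = 0.21672 GPa

0.217 GPa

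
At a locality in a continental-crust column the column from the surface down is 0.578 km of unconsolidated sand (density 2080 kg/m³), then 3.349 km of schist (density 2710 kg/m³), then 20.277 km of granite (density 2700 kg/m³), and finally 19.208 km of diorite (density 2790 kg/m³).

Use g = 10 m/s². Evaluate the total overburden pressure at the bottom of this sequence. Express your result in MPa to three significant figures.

unconsolidated sand: 2080 kg/m³ × 10 m/s² × 578 m = 1.202×10^7 Pa = 12.02 MPa
schist: 2710 kg/m³ × 10 m/s² × 3349 m = 9.076×10^7 Pa = 90.76 MPa
granite: 2700 kg/m³ × 10 m/s² × 20277 m = 5.475×10^8 Pa = 547.5 MPa
diorite: 2790 kg/m³ × 10 m/s² × 19208 m = 5.359×10^8 Pa = 535.9 MPa
Total = 12.02 + 90.76 + 547.5 + 535.9 = 1186.2 MPa

1190 MPa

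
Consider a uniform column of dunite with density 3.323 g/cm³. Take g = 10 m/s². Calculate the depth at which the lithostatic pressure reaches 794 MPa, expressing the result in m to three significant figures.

h = P/(ρg) = 794 MPa / (3323 kg/m³ × 10 m/s²) = 7.940×10^8 Pa / 33230 Pa/m = 23894 m

23900 m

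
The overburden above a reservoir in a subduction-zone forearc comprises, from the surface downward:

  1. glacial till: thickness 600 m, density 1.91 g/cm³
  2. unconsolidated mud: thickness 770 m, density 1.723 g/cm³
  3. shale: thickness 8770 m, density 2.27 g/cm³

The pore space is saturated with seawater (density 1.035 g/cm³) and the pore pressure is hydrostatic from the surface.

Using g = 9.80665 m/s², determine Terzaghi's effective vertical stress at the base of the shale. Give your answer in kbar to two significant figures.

1.2 kbar

Overburden (lithostatic) stress σ_v:
glacial till: 1910 kg/m³ × 9.80665 m/s² × 600 m = 1.124×10^7 Pa = 11.24 MPa
unconsolidated mud: 1723 kg/m³ × 9.80665 m/s² × 770 m = 1.301×10^7 Pa = 13.01 MPa
shale: 2270 kg/m³ × 9.80665 m/s² × 8770 m = 1.952×10^8 Pa = 195.2 MPa
Total = 11.24 + 13.01 + 195.2 = 219.48 MPa
Pore pressure P_p = 1035 kg/m³ × 9.80665 m/s² × 10140 m = 1.029×10^8 Pa = 102.9 MPa
Effective stress σ' = σ_v − P_p = 219.5 − 102.9 = 116.56 MPa = 1.1656 kbar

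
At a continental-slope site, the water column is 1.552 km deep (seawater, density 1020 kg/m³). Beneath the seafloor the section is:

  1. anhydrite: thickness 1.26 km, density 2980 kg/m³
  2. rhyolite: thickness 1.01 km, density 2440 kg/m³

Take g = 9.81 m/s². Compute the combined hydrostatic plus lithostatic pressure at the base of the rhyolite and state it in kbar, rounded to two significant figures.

0.77 kbar

seawater: 1020 kg/m³ × 9.81 m/s² × 1552 m = 1.553×10^7 Pa = 0.1553 kbar
anhydrite: 2980 kg/m³ × 9.81 m/s² × 1260 m = 3.683×10^7 Pa = 0.3683 kbar
rhyolite: 2440 kg/m³ × 9.81 m/s² × 1010 m = 2.418×10^7 Pa = 0.2418 kbar
Total = 0.1553 + 0.3683 + 0.2418 = 0.76540 kbar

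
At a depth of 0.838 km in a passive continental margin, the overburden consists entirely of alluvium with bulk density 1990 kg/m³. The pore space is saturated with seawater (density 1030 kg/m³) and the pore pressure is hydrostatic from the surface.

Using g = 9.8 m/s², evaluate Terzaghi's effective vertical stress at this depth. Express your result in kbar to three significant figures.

Overburden (lithostatic) stress σ_v:
alluvium: 1990 kg/m³ × 9.8 m/s² × 838 m = 1.634×10^7 Pa = 16.34 MPa
Pore pressure P_p = 1030 kg/m³ × 9.8 m/s² × 838 m = 8.459×10^6 Pa = 8.459 MPa
Effective stress σ' = σ_v − P_p = 16.34 − 8.459 = 7.8839 MPa = 0.078839 kbar

0.0788 kbar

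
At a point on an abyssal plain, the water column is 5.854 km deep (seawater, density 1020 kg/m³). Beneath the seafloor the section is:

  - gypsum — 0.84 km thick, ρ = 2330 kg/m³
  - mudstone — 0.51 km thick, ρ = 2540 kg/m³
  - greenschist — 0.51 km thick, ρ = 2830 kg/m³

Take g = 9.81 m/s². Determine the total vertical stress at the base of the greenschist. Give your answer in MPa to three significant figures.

105 MPa

seawater: 1020 kg/m³ × 9.81 m/s² × 5854 m = 5.858×10^7 Pa = 58.58 MPa
gypsum: 2330 kg/m³ × 9.81 m/s² × 840 m = 1.920×10^7 Pa = 19.20 MPa
mudstone: 2540 kg/m³ × 9.81 m/s² × 510 m = 1.271×10^7 Pa = 12.71 MPa
greenschist: 2830 kg/m³ × 9.81 m/s² × 510 m = 1.416×10^7 Pa = 14.16 MPa
Total = 58.58 + 19.20 + 12.71 + 14.16 = 104.64 MPa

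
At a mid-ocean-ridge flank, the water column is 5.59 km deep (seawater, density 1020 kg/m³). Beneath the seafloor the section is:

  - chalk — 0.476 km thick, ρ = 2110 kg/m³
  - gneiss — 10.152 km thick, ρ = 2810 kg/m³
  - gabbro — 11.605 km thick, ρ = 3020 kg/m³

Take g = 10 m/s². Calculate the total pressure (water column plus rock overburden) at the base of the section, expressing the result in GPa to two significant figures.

0.70 GPa

seawater: 1020 kg/m³ × 10 m/s² × 5590 m = 5.702×10^7 Pa = 0.05702 GPa
chalk: 2110 kg/m³ × 10 m/s² × 476 m = 1.004×10^7 Pa = 0.01004 GPa
gneiss: 2810 kg/m³ × 10 m/s² × 10152 m = 2.853×10^8 Pa = 0.2853 GPa
gabbro: 3020 kg/m³ × 10 m/s² × 11605 m = 3.505×10^8 Pa = 0.3505 GPa
Total = 0.05702 + 0.01004 + 0.2853 + 0.3505 = 0.70280 GPa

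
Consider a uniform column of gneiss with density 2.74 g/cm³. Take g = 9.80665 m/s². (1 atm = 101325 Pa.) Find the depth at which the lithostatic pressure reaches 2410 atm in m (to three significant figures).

9090 m

h = P/(ρg) = 2410 atm / (2740 kg/m³ × 9.80665 m/s²) = 2.442×10^8 Pa / 26870 Pa/m = 9087.9 m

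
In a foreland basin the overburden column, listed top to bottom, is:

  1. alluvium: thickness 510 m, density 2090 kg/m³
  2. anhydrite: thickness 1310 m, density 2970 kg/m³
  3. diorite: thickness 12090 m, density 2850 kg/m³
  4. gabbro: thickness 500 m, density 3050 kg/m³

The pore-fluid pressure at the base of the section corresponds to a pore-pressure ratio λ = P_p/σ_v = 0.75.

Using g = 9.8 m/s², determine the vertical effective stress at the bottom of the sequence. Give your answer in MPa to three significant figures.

100 MPa

Overburden (lithostatic) stress σ_v:
alluvium: 2090 kg/m³ × 9.8 m/s² × 510 m = 1.045×10^7 Pa = 10.45 MPa
anhydrite: 2970 kg/m³ × 9.8 m/s² × 1310 m = 3.813×10^7 Pa = 38.13 MPa
diorite: 2850 kg/m³ × 9.8 m/s² × 12090 m = 3.377×10^8 Pa = 337.7 MPa
gabbro: 3050 kg/m³ × 9.8 m/s² × 500 m = 1.495×10^7 Pa = 14.95 MPa
Total = 10.45 + 38.13 + 337.7 + 14.95 = 401.19 MPa
Pore pressure P_p = λ·σ_v = 0.75 × 401.2 MPa = 300.9 MPa
Effective stress σ' = σ_v − P_p = 401.2 − 300.9 = 100.30 MPa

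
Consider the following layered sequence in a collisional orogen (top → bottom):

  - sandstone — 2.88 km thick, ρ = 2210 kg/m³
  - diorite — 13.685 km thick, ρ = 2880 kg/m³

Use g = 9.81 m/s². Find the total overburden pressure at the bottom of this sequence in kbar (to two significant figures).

4.5 kbar

sandstone: 2210 kg/m³ × 9.81 m/s² × 2880 m = 6.244×10^7 Pa = 0.6244 kbar
diorite: 2880 kg/m³ × 9.81 m/s² × 13685 m = 3.866×10^8 Pa = 3.866 kbar
Total = 0.6244 + 3.866 = 4.4908 kbar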